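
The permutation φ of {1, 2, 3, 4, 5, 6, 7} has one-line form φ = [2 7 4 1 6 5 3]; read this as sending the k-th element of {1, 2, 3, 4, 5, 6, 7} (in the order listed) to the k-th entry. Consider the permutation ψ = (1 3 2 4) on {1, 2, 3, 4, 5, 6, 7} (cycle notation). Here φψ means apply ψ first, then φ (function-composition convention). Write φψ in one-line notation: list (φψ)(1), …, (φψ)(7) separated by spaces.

Chase each element through ψ then φ: 1 → 3 → 4; 2 → 4 → 1; 3 → 2 → 7; 4 → 1 → 2; 5 → 5 → 6; 6 → 6 → 5; 7 → 7 → 3.
So φψ in one-line form is 4 1 7 2 6 5 3.

4 1 7 2 6 5 3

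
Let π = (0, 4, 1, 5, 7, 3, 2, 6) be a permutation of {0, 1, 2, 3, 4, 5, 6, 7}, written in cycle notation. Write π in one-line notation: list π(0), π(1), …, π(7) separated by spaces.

Reading each image from the cycles: 0↦4, 1↦5, 2↦6, 3↦2, 4↦1, 5↦7, 6↦0, 7↦3.
So the one-line form is 4 5 6 2 1 7 0 3.

4 5 6 2 1 7 0 3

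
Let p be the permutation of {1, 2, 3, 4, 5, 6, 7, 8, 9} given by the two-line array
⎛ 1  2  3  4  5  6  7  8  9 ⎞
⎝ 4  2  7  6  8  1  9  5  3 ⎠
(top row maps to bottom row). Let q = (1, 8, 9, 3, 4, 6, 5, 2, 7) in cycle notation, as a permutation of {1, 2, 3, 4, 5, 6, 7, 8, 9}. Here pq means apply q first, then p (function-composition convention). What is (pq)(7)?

4

First apply q: q(7) = 1, then p(1) = 4. Thus (pq)(7) = 4.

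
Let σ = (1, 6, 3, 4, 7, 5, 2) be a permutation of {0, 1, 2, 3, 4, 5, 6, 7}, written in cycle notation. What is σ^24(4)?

4 lies in the 7-cycle (1, 6, 3, 4, 7, 5, 2).
Powers repeat with period 7 on this cycle, and 24 mod 7 = 3, so σ^24(4) = σ^3(4).
Stepping 3 places around the cycle: 4 → 7 → 5 → 2.

2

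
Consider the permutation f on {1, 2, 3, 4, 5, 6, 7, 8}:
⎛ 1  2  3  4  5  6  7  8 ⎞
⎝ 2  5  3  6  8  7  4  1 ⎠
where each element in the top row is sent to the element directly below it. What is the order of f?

12

Writing f as disjoint cycles, the cycle lengths are 4, 3, 1.
Since disjoint cycles commute, ord(f) = lcm(4, 3) = 12.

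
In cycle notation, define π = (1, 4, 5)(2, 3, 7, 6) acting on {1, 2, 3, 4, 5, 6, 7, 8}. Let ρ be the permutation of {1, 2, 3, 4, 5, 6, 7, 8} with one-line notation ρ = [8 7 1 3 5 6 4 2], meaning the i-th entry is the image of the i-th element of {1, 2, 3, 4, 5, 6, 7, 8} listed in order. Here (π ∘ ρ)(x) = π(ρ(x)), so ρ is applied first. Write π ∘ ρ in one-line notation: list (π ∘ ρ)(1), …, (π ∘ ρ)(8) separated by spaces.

Chase each element through ρ then π: 1 → 8 → 8; 2 → 7 → 6; 3 → 1 → 4; 4 → 3 → 7; 5 → 5 → 1; 6 → 6 → 2; 7 → 4 → 5; 8 → 2 → 3.
So π ∘ ρ in one-line form is 8 6 4 7 1 2 5 3.

8 6 4 7 1 2 5 3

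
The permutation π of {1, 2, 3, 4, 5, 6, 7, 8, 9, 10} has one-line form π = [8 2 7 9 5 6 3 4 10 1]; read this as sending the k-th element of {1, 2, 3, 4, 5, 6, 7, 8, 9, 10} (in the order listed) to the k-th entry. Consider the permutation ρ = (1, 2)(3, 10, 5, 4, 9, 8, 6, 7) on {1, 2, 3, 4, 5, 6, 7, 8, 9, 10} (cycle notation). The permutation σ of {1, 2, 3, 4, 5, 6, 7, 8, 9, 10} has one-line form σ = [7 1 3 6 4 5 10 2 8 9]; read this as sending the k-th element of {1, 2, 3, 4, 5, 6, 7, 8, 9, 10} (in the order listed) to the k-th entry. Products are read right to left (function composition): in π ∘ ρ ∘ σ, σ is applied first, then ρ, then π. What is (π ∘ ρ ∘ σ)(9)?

6

Chase 9: σ(9) = 8; ρ(8) = 6; π(6) = 6. Hence (π ∘ ρ ∘ σ)(9) = 6.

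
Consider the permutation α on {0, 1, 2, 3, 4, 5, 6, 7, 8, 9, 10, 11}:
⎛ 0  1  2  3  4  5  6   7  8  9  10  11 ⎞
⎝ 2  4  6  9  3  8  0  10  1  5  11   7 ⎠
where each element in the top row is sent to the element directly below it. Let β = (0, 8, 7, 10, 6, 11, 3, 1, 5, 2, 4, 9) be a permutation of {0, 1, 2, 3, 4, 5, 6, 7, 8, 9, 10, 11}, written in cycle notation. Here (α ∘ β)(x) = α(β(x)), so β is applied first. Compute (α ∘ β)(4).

(α ∘ β)(4) = α(β(4)). β(4) = 9, then α(9) = 5. So (α ∘ β)(4) = 5.

5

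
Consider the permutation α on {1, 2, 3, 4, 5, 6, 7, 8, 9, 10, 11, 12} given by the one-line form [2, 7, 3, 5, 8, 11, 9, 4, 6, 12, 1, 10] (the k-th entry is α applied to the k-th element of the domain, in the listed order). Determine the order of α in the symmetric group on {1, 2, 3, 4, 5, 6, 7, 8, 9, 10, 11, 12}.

6

Decomposing into disjoint cycles gives cycle lengths 6, 3, 2, 1.
The order of α is the least common multiple of its cycle lengths: lcm(6, 3, 2) = 6.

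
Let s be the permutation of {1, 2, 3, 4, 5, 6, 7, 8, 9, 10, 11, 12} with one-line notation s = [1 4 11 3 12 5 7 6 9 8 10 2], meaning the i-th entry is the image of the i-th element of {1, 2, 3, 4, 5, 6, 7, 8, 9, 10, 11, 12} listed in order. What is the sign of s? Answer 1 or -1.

1

In disjoint-cycle form the cycle lengths are 9, 1, 1, 1.
A cycle of length ℓ contributes ℓ−1 transpositions, so s is a product of 8 transpositions — even.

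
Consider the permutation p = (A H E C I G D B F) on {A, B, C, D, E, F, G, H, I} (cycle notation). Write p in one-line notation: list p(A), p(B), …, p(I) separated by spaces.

Reading each image from the cycles: A→H, B→F, C→I, D→B, E→C, F→A, G→D, H→E, I→G.
Listing these in domain order gives H F I B C A D E G.

H F I B C A D E G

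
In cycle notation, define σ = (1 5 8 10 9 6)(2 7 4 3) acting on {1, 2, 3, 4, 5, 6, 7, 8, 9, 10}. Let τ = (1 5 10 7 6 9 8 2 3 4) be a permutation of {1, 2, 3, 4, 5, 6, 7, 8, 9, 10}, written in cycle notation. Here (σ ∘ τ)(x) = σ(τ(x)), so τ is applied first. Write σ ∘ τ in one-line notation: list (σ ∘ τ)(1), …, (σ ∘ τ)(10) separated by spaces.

(σ ∘ τ)(x) = σ(τ(x)). Computing each image: σ(τ(1)) = σ(5) = 8, σ(τ(2)) = σ(3) = 2, σ(τ(3)) = σ(4) = 3, σ(τ(4)) = σ(1) = 5, σ(τ(5)) = σ(10) = 9, σ(τ(6)) = σ(9) = 6, σ(τ(7)) = σ(6) = 1, σ(τ(8)) = σ(2) = 7, σ(τ(9)) = σ(8) = 10, σ(τ(10)) = σ(7) = 4.
Hence σ ∘ τ = [8 2 3 5 9 6 1 7 10 4].

8 2 3 5 9 6 1 7 10 4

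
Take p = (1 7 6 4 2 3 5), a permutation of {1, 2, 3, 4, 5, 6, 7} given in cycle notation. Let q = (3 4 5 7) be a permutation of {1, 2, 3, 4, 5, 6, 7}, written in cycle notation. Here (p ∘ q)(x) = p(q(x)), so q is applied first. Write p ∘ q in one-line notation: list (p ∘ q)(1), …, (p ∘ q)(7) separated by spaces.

7 3 2 1 6 4 5

(p ∘ q)(x) = p(q(x)). Computing each image: p(q(1)) = p(1) = 7, p(q(2)) = p(2) = 3, p(q(3)) = p(4) = 2, p(q(4)) = p(5) = 1, p(q(5)) = p(7) = 6, p(q(6)) = p(6) = 4, p(q(7)) = p(3) = 5.
Hence p ∘ q = [7 3 2 1 6 4 5].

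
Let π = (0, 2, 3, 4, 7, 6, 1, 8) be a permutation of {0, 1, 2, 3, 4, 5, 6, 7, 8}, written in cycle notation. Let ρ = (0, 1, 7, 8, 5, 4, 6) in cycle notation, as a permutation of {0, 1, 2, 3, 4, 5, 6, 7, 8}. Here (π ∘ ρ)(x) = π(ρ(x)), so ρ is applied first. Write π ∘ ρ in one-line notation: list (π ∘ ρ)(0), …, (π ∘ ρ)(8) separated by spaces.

8 6 3 4 1 7 2 0 5

Chase each element through ρ then π: 0 → 1 → 8; 1 → 7 → 6; 2 → 2 → 3; 3 → 3 → 4; 4 → 6 → 1; 5 → 4 → 7; 6 → 0 → 2; 7 → 8 → 0; 8 → 5 → 5.
Collecting the images, π ∘ ρ = [8 6 3 4 1 7 2 0 5].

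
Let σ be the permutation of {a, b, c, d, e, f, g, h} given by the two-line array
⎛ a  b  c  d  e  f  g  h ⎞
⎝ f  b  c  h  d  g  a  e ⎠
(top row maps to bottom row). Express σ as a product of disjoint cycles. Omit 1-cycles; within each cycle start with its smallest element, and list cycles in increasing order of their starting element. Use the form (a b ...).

(a f g)(d h e)

Start at a and follow images: a → f → g → a, giving the cycle (a f g).
Continuing from each remaining unvisited element yields (a f g)(d h e).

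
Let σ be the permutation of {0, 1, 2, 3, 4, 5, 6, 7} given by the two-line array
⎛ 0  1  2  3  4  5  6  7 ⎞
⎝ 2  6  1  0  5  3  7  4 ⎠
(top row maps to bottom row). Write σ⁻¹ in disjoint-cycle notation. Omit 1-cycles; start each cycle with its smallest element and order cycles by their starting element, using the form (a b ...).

First write σ in disjoint cycles: (0 2 1 6 7 4 5 3).
The inverse reverses every cycle; in canonical form, σ⁻¹ = (0 3 5 4 7 6 1 2).

(0 3 5 4 7 6 1 2)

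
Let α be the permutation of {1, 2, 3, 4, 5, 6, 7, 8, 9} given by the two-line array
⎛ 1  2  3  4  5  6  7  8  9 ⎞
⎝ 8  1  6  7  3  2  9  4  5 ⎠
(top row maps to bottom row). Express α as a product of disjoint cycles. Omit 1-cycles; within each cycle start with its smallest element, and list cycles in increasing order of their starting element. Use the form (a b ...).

(1 8 4 7 9 5 3 6 2)

From 1: 1 → 8 → 4 → 7 → 9 → 5 → 3 → 6 → 2 → 1, closing the cycle (1 8 4 7 9 5 3 6 2).
Repeating from the next unused element and collecting all non-trivial cycles gives (1 8 4 7 9 5 3 6 2).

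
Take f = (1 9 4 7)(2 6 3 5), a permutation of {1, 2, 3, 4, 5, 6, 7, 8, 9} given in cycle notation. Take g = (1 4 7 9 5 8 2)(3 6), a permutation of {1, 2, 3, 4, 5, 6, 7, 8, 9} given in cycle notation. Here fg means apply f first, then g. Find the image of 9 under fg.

First apply f: f(9) = 4, then g(4) = 7. Thus (fg)(9) = 7.

7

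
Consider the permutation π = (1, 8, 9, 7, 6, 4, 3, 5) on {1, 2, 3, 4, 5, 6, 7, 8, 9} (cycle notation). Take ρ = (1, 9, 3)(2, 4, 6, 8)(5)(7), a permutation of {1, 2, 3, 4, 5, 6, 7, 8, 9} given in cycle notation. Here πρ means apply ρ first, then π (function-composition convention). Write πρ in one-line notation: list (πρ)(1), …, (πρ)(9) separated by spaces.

(πρ)(x) = π(ρ(x)). Computing each image: π(ρ(1)) = π(9) = 7, π(ρ(2)) = π(4) = 3, π(ρ(3)) = π(1) = 8, π(ρ(4)) = π(6) = 4, π(ρ(5)) = π(5) = 1, π(ρ(6)) = π(8) = 9, π(ρ(7)) = π(7) = 6, π(ρ(8)) = π(2) = 2, π(ρ(9)) = π(3) = 5.
Hence πρ = [7 3 8 4 1 9 6 2 5].

7 3 8 4 1 9 6 2 5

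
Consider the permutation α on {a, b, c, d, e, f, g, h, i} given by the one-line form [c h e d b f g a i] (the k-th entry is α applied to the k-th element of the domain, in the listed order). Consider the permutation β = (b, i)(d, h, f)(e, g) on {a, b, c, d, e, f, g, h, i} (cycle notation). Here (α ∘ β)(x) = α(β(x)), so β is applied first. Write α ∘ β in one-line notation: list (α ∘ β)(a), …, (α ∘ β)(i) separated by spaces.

For each element, apply β then α: a → a → c; b → i → i; c → c → e; d → h → a; e → g → g; f → d → d; g → e → b; h → f → f; i → b → h.
Collecting the images, α ∘ β = [c i e a g d b f h].

c i e a g d b f h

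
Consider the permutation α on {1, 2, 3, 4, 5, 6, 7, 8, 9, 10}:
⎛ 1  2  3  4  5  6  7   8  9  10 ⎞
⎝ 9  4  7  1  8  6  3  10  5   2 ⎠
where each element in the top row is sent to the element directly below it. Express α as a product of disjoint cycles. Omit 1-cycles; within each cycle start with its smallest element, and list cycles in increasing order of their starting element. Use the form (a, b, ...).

Iterating α from 1 gives 1 → 9 → 5 → 8 → 10 → 2 → 4 → 1; that is the 7-cycle (1, 9, 5, 8, 10, 2, 4).
Continuing from each remaining unvisited element yields (1, 9, 5, 8, 10, 2, 4)(3, 7).

(1, 9, 5, 8, 10, 2, 4)(3, 7)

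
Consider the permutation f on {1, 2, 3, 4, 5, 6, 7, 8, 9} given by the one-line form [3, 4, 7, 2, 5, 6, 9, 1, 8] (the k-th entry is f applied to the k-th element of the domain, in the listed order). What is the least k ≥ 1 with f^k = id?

10

Decomposing into disjoint cycles gives cycle lengths 5, 2, 1, 1.
The order of f is the least common multiple of its cycle lengths: lcm(5, 2) = 10.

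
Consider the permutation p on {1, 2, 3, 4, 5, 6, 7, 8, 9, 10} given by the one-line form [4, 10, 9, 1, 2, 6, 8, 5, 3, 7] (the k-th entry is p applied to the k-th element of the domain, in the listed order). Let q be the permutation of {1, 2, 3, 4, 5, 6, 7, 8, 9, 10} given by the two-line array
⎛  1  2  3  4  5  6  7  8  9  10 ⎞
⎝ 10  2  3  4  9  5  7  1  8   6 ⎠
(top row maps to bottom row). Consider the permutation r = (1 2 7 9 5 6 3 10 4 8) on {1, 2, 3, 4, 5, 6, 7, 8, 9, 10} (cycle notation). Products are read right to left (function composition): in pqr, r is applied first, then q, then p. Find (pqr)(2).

8

(pqr)(2) = p(q(r(2))). r(2) = 7, then q(7) = 7, then p(7) = 8, so the result is 8.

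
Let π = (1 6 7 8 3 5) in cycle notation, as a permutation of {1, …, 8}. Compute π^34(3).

7

3 lies in the 6-cycle (1 6 7 8 3 5).
On a 6-cycle, π^6 is the identity, so π^34 = π^4 there (34 ≡ 4 mod 6).
Stepping 4 places around the cycle: 3 → 5 → 1 → 6 → 7.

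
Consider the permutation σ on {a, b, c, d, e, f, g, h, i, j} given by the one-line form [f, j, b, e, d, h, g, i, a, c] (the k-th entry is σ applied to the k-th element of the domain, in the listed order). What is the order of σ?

Writing σ as disjoint cycles, the cycle lengths are 4, 3, 2, 1.
The order is lcm(4, 3, 2) = 12.

12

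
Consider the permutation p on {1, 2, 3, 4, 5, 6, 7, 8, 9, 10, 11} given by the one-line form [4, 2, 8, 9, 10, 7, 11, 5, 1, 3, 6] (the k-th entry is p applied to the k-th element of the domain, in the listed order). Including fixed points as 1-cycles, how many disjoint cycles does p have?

4

The cycle decomposition is (1, 4, 9)(2)(3, 8, 5, 10)(6, 7, 11), which has 4 cycles (counting 1-cycles).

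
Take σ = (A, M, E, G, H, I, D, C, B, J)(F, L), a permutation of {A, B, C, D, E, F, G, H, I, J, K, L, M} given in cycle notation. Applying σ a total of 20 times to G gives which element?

G

G lies in the 10-cycle (A, M, E, G, H, I, D, C, B, J).
Powers repeat with period 10 on this cycle, and 20 mod 10 = 0, so σ^20(G) = σ^0(G).
So σ^20(G) = G.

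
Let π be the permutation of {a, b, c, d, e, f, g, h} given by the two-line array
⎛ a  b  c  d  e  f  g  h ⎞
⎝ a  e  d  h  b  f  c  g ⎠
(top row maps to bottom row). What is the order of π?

Writing π as disjoint cycles, the cycle lengths are 4, 2, 1, 1.
The order is lcm(4, 2) = 4.

4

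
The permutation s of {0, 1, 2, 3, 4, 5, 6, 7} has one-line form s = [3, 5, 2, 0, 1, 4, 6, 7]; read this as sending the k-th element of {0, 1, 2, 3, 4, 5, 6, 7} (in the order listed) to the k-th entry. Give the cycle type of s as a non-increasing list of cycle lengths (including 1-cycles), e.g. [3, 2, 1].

The disjoint cycles are (0 3)(1 5 4)(2)(6)(7), with lengths 3, 2, 1, 1, 1 in non-increasing order.

[3, 2, 1, 1, 1]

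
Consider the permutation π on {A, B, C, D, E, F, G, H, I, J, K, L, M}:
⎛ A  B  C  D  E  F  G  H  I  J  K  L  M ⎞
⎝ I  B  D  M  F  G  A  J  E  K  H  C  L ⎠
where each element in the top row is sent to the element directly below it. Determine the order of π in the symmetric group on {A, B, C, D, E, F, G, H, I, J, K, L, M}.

60

Writing π as disjoint cycles, the cycle lengths are 5, 4, 3, 1.
The order of π is the least common multiple of its cycle lengths: lcm(5, 4, 3) = 60.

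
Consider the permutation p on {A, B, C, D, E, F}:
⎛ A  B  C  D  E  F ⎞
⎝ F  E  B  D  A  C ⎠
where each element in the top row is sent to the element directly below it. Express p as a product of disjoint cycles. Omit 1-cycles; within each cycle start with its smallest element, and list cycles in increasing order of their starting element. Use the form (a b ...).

From A: A → F → C → B → E → A, closing the cycle (A F C B E).
Continuing from each remaining unvisited element yields (A F C B E).

(A F C B E)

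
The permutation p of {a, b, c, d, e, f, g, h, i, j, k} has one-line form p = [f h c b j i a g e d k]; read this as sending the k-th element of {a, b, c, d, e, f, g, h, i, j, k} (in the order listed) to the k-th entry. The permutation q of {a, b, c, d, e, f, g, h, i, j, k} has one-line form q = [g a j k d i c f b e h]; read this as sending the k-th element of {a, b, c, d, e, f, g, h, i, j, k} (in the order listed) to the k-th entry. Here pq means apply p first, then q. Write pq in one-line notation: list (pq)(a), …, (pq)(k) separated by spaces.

i f j a e b g c d k h

Chase each element through p then q: a → f → i; b → h → f; c → c → j; d → b → a; e → j → e; f → i → b; g → a → g; h → g → c; i → e → d; j → d → k; k → k → h.
Collecting the images, pq = [i f j a e b g c d k h].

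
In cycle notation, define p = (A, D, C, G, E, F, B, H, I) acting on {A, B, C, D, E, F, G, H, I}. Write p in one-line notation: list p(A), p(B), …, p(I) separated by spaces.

Reading each image from the cycles: A↦D, B↦H, C↦G, D↦C, E↦F, F↦B, G↦E, H↦I, I↦A.
So the one-line form is D H G C F B E I A.

D H G C F B E I A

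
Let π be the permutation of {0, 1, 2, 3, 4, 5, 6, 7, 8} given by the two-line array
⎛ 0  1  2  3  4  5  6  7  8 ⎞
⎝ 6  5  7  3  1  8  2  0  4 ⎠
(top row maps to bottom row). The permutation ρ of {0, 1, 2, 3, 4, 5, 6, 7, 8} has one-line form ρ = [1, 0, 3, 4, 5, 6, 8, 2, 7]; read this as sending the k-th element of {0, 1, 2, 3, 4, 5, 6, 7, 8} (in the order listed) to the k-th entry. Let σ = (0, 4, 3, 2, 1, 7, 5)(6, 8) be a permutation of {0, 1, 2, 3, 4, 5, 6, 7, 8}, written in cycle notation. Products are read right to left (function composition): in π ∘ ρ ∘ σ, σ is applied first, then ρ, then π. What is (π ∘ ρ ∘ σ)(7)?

Chase 7: σ(7) = 5; ρ(5) = 6; π(6) = 2. Hence (π ∘ ρ ∘ σ)(7) = 2.

2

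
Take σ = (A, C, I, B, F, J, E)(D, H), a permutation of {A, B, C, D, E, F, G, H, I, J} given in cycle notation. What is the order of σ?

14

The cycle type of σ is (7, 2, 1).
Since disjoint cycles commute, ord(σ) = lcm(7, 2) = 14.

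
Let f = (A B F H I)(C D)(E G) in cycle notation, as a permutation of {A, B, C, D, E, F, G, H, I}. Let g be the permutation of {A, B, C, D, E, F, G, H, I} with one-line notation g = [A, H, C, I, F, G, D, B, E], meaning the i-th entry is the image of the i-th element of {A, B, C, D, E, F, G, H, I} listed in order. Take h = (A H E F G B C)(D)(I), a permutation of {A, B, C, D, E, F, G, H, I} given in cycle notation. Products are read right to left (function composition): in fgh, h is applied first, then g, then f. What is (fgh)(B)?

D

(fgh)(B) = f(g(h(B))). h(B) = C, then g(C) = C, then f(C) = D, so the result is D.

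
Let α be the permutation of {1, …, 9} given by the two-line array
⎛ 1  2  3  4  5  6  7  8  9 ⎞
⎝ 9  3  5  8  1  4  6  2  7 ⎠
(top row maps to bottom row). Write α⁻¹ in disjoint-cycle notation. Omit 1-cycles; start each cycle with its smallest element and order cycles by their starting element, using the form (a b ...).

(1 5 3 2 8 4 6 7 9)

The cycle decomposition of α is (1 9 7 6 4 8 2 3 5).
The inverse reverses every cycle; in canonical form, α⁻¹ = (1 5 3 2 8 4 6 7 9).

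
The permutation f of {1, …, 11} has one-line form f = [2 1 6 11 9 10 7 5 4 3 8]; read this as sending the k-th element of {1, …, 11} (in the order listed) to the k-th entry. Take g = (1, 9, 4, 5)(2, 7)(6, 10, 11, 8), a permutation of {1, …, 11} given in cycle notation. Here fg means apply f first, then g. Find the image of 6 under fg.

(fg)(6) = g(f(6)). f(6) = 10, then g(10) = 11. So (fg)(6) = 11.

11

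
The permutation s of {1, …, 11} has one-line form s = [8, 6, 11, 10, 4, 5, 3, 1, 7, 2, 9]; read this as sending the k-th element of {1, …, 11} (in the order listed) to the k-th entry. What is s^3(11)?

3

Tracing 11 → 9 → … returns to 11 after 4 steps, so 11 lies in a 4-cycle (3 11 9 7).
Advancing 3 steps from 11: 11 → 9 → 7 → 3.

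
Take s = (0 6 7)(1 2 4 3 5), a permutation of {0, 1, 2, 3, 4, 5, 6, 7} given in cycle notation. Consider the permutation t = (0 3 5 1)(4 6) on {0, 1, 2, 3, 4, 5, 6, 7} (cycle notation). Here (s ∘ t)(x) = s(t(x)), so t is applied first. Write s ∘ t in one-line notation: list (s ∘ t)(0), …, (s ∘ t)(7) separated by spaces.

5 6 4 1 7 2 3 0

Chase each element through t then s: 0 → 3 → 5; 1 → 0 → 6; 2 → 2 → 4; 3 → 5 → 1; 4 → 6 → 7; 5 → 1 → 2; 6 → 4 → 3; 7 → 7 → 0.
Collecting the images, s ∘ t = [5 6 4 1 7 2 3 0].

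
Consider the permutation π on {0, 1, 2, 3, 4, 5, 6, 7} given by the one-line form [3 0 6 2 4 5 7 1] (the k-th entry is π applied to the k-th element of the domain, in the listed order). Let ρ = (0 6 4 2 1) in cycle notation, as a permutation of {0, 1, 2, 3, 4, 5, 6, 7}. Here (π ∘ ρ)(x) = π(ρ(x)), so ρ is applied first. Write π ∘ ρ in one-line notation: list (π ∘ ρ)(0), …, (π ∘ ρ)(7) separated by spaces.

7 3 0 2 6 5 4 1

(π ∘ ρ)(x) = π(ρ(x)). Computing each image: π(ρ(0)) = π(6) = 7, π(ρ(1)) = π(0) = 3, π(ρ(2)) = π(1) = 0, π(ρ(3)) = π(3) = 2, π(ρ(4)) = π(2) = 6, π(ρ(5)) = π(5) = 5, π(ρ(6)) = π(4) = 4, π(ρ(7)) = π(7) = 1.
Hence π ∘ ρ = [7 3 0 2 6 5 4 1].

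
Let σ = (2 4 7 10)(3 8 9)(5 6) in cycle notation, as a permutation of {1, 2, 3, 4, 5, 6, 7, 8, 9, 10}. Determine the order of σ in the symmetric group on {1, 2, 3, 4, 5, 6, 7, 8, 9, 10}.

12

The disjoint cycles have lengths 4, 3, 2, 1.
The order is lcm(4, 3, 2) = 12.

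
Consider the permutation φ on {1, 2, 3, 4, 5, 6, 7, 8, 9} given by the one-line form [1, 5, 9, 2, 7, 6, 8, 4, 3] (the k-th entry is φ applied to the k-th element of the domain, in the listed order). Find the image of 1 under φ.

1

1 is element number 1 of the domain, and entry number 1 of the one-line form is 1, so φ(1) = 1.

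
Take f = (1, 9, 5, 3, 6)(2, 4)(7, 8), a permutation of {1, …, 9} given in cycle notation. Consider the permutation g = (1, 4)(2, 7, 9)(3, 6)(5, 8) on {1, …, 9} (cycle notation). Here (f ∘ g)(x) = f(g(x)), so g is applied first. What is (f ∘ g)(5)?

(f ∘ g)(5) = f(g(5)). g(5) = 8, then f(8) = 7. So (f ∘ g)(5) = 7.

7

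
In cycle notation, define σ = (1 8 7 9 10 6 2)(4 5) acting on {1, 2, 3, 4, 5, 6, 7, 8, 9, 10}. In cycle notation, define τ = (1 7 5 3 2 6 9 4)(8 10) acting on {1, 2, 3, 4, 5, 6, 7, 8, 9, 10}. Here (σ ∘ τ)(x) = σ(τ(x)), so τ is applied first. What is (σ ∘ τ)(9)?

First apply τ: τ(9) = 4, then σ(4) = 5. Thus (σ ∘ τ)(9) = 5.

5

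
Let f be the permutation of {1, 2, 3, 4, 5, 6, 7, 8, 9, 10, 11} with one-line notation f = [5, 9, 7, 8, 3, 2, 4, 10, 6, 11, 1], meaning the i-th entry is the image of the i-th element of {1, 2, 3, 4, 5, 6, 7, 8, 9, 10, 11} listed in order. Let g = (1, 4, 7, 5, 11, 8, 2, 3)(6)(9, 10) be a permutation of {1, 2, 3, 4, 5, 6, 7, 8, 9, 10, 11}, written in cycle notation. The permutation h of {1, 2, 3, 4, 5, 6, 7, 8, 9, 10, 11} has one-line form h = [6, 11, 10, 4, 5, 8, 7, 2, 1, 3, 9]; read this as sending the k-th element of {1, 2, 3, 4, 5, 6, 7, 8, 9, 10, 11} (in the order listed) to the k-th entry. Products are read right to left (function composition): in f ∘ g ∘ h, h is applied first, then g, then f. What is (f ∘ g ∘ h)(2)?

Chase 2: h(2) = 11; g(11) = 8; f(8) = 10. Hence (f ∘ g ∘ h)(2) = 10.

10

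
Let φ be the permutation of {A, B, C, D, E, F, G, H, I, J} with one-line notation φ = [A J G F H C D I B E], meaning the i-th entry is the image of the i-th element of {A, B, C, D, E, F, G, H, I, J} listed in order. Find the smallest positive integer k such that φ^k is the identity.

The disjoint-cycle form of φ has cycle lengths 5, 4, 1.
The order is lcm(5, 4) = 20.

20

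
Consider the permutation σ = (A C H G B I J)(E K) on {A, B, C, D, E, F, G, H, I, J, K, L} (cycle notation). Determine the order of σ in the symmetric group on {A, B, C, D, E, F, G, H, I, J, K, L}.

The disjoint cycles have lengths 7, 2, 1, 1, 1.
Since disjoint cycles commute, ord(σ) = lcm(7, 2) = 14.

14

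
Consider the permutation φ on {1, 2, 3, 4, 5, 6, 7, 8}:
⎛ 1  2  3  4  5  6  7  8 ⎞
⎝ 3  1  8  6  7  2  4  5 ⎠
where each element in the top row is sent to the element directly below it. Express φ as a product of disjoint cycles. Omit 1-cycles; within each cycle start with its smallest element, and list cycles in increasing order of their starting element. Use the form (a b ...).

From 1: 1 → 3 → 8 → 5 → 7 → 4 → 6 → 2 → 1, closing the cycle (1 3 8 5 7 4 6 2).
Continuing from each remaining unvisited element yields (1 3 8 5 7 4 6 2).

(1 3 8 5 7 4 6 2)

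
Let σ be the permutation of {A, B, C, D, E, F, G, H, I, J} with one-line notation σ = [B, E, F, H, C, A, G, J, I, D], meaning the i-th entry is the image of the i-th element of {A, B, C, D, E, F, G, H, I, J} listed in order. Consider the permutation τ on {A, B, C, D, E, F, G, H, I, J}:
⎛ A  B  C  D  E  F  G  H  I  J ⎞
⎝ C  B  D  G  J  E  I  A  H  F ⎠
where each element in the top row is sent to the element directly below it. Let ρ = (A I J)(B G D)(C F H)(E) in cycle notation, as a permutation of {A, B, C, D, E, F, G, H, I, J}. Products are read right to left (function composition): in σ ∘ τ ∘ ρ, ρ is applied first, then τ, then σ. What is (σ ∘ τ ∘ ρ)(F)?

Chase F: ρ(F) = H; τ(H) = A; σ(A) = B. Hence (σ ∘ τ ∘ ρ)(F) = B.

B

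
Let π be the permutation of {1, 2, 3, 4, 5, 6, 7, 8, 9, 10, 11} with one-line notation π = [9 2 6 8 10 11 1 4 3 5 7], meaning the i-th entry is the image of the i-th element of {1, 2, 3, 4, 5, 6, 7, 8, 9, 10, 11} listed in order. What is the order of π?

Decomposing into disjoint cycles gives cycle lengths 6, 2, 2, 1.
Since disjoint cycles commute, ord(π) = lcm(6, 2, 2) = 6.

6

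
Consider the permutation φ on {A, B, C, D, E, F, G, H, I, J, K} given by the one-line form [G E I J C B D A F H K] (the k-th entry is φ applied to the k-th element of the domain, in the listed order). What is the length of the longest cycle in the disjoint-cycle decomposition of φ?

Decomposing into disjoint cycles gives (A, G, D, J, H)(B, E, C, I, F); the longest has length 5.

5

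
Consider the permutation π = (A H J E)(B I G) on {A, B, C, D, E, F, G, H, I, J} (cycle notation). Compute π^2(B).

B lies in the 3-cycle (B I G).
Stepping 2 places around the cycle: B → I → G.

G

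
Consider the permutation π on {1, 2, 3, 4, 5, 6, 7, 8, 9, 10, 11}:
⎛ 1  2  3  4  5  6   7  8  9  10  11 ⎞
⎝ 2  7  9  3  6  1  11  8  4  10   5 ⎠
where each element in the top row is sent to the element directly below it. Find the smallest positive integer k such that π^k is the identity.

6

The disjoint-cycle form of π has cycle lengths 6, 3, 1, 1.
The order is lcm(6, 3) = 6.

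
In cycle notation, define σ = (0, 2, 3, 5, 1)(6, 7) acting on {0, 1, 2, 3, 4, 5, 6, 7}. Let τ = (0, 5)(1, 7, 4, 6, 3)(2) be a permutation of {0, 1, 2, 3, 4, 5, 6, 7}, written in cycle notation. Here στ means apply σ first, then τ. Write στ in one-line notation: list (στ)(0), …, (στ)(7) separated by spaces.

2 5 1 0 6 7 4 3

(στ)(x) = τ(σ(x)). Computing each image: τ(σ(0)) = τ(2) = 2, τ(σ(1)) = τ(0) = 5, τ(σ(2)) = τ(3) = 1, τ(σ(3)) = τ(5) = 0, τ(σ(4)) = τ(4) = 6, τ(σ(5)) = τ(1) = 7, τ(σ(6)) = τ(7) = 4, τ(σ(7)) = τ(6) = 3.
Hence στ = [2 5 1 0 6 7 4 3].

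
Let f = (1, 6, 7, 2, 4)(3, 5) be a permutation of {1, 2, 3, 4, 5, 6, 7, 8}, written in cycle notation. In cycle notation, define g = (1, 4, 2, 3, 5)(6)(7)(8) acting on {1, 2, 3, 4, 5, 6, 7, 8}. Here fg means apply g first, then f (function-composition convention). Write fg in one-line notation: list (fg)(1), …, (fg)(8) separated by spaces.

Chase each element through g then f: 1 → 4 → 1; 2 → 3 → 5; 3 → 5 → 3; 4 → 2 → 4; 5 → 1 → 6; 6 → 6 → 7; 7 → 7 → 2; 8 → 8 → 8.
So fg in one-line form is 1 5 3 4 6 7 2 8.

1 5 3 4 6 7 2 8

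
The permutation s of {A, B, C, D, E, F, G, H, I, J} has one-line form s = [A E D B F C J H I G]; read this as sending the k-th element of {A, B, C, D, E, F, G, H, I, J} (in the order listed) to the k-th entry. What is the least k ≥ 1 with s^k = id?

10

Decomposing into disjoint cycles gives cycle lengths 5, 2, 1, 1, 1.
The order is lcm(5, 2) = 10.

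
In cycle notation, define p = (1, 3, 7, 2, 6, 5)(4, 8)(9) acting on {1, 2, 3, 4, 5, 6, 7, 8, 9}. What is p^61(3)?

3 lies in the 6-cycle (1, 3, 7, 2, 6, 5).
On a 6-cycle, p^6 is the identity, so p^61 = p^1 there (61 ≡ 1 mod 6).
Advancing 1 step from 3: 3 → 7.

7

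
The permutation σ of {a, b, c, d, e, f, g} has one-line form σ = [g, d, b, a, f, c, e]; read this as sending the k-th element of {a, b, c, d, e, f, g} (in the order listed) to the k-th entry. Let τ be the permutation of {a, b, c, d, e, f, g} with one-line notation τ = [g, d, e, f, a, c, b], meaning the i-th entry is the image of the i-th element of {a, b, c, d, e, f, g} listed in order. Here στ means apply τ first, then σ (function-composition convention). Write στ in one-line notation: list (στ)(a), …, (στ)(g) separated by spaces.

Chase each element through τ then σ: a → g → e; b → d → a; c → e → f; d → f → c; e → a → g; f → c → b; g → b → d.
So στ in one-line form is e a f c g b d.

e a f c g b d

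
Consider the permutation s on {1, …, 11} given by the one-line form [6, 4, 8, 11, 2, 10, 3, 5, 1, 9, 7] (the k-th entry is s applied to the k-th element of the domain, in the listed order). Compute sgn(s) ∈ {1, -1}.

In disjoint-cycle form the cycle lengths are 7, 4.
A cycle is odd iff its length is even; s has 1 even-length cycle, so sgn(s) = (−1)^1 and s is odd.

-1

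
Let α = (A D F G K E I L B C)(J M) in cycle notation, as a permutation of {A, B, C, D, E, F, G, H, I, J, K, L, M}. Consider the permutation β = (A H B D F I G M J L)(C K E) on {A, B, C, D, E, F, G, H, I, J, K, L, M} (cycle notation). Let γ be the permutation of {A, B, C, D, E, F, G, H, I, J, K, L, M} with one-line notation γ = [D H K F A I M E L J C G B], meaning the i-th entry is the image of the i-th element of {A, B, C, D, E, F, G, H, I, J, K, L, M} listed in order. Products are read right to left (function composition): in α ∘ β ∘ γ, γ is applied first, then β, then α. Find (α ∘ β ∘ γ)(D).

L

(α ∘ β ∘ γ)(D) = α(β(γ(D))). γ(D) = F, then β(F) = I, then α(I) = L, so the result is L.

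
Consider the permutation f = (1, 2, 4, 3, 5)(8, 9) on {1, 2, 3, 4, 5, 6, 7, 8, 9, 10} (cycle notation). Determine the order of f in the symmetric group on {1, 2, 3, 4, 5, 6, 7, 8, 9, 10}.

10

The disjoint cycles have lengths 5, 2, 1, 1, 1.
The order of f is the least common multiple of its cycle lengths: lcm(5, 2) = 10.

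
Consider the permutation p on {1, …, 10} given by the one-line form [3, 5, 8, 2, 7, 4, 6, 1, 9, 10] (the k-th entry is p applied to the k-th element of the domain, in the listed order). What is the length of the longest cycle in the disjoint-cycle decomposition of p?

Decomposing into disjoint cycles gives (1, 3, 8)(2, 5, 7, 6, 4); the longest has length 5.

5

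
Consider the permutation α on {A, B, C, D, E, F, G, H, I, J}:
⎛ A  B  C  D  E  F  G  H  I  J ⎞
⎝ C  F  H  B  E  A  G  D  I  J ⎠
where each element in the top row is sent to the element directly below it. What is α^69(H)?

Tracing H → D → … returns to H after 6 steps, so H lies in a 6-cycle (A, C, H, D, B, F).
Since the cycle has length 6, α^69 acts on it the same as α^3 (69 mod 6 = 3).
Stepping 3 places around the cycle: H → D → B → F.

F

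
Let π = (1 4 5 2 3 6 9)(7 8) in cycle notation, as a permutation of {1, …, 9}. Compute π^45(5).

6

5 lies in the 7-cycle (1 4 5 2 3 6 9).
Powers repeat with period 7 on this cycle, and 45 mod 7 = 3, so π^45(5) = π^3(5).
Advancing 3 steps from 5: 5 → 2 → 3 → 6.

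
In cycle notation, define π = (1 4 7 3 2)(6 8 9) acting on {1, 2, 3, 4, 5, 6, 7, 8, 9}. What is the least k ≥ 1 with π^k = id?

The cycle type of π is (5, 3, 1).
Since disjoint cycles commute, ord(π) = lcm(5, 3) = 15.

15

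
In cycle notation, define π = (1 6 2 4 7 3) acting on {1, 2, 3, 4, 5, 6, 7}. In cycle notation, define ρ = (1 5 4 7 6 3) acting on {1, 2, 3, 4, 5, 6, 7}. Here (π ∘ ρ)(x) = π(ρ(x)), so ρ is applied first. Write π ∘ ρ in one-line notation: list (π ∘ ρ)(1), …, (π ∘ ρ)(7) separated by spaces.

(π ∘ ρ)(x) = π(ρ(x)). Computing each image: π(ρ(1)) = π(5) = 5, π(ρ(2)) = π(2) = 4, π(ρ(3)) = π(1) = 6, π(ρ(4)) = π(7) = 3, π(ρ(5)) = π(4) = 7, π(ρ(6)) = π(3) = 1, π(ρ(7)) = π(6) = 2.
Hence π ∘ ρ = [5 4 6 3 7 1 2].

5 4 6 3 7 1 2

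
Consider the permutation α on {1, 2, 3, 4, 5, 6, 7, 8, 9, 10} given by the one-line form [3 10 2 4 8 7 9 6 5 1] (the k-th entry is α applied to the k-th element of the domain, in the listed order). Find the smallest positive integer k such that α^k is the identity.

Writing α as disjoint cycles, the cycle lengths are 5, 4, 1.
Since disjoint cycles commute, ord(α) = lcm(5, 4) = 20.

20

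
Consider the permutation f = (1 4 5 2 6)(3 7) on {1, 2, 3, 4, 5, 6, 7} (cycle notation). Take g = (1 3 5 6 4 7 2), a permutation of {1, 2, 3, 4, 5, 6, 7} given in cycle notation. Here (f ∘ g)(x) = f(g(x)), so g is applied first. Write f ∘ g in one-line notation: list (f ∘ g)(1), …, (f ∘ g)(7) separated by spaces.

Chase each element through g then f: 1 → 3 → 7; 2 → 1 → 4; 3 → 5 → 2; 4 → 7 → 3; 5 → 6 → 1; 6 → 4 → 5; 7 → 2 → 6.
Collecting the images, f ∘ g = [7 4 2 3 1 5 6].

7 4 2 3 1 5 6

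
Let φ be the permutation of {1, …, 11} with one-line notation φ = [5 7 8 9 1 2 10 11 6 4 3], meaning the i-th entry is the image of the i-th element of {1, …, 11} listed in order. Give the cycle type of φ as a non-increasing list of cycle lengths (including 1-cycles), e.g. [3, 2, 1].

The disjoint cycles are (1 5)(2 7 10 4 9 6)(3 8 11), with lengths 6, 3, 2 in non-increasing order.

[6, 3, 2]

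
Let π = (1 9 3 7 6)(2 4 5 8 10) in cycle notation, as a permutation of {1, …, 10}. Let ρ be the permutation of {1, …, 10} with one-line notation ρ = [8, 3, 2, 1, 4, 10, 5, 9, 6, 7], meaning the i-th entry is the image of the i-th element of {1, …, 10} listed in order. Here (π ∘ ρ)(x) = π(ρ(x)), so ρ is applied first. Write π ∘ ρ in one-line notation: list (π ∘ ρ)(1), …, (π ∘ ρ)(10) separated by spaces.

Chase each element through ρ then π: 1 → 8 → 10; 2 → 3 → 7; 3 → 2 → 4; 4 → 1 → 9; 5 → 4 → 5; 6 → 10 → 2; 7 → 5 → 8; 8 → 9 → 3; 9 → 6 → 1; 10 → 7 → 6.
So π ∘ ρ in one-line form is 10 7 4 9 5 2 8 3 1 6.

10 7 4 9 5 2 8 3 1 6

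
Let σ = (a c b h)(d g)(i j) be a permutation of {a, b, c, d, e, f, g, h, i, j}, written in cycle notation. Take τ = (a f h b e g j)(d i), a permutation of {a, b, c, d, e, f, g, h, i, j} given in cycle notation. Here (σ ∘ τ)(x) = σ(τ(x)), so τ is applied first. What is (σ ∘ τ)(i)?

First apply τ: τ(i) = d, then σ(d) = g. Thus (σ ∘ τ)(i) = g.

g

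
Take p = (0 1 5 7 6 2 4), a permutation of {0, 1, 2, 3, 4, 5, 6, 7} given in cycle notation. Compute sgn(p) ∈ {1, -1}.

The cycle lengths are 7, 1.
A cycle is odd iff its length is even; p has 0 even-length cycles, so sgn(p) = (−1)^0 and p is even.

1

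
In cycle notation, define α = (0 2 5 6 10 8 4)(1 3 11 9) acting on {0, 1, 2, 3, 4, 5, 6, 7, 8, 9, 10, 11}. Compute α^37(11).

11 lies in the 4-cycle (1 3 11 9).
Since the cycle has length 4, α^37 acts on it the same as α^1 (37 mod 4 = 1).
Advancing 1 step from 11: 11 → 9.

9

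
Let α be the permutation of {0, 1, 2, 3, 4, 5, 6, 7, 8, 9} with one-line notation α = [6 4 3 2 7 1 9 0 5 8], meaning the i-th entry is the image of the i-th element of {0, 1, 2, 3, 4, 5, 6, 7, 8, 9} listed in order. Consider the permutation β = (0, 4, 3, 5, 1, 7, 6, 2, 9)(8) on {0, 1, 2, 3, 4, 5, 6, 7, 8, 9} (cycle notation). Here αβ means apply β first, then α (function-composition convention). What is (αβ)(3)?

β(3) = 5, then α(5) = 1; composing gives (αβ)(3) = 1.

1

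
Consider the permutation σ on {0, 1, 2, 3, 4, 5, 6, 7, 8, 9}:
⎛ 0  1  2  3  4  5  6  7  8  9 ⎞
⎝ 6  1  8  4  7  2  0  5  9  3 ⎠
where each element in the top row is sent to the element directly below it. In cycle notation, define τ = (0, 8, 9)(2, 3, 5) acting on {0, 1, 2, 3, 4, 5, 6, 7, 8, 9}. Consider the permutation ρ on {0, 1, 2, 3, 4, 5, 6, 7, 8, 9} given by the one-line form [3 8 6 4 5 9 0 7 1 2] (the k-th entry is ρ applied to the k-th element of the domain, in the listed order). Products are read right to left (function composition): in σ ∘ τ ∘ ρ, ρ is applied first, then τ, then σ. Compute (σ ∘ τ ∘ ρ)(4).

8

Chase 4: ρ(4) = 5; τ(5) = 2; σ(2) = 8. Hence (σ ∘ τ ∘ ρ)(4) = 8.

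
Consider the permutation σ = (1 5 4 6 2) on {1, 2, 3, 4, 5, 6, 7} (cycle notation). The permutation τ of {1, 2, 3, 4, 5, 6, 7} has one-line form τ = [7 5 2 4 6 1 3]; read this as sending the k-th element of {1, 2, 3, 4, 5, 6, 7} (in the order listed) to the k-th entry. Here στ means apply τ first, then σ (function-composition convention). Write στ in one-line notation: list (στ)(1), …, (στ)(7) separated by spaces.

7 4 1 6 2 5 3

For each element, apply τ then σ: 1 → 7 → 7; 2 → 5 → 4; 3 → 2 → 1; 4 → 4 → 6; 5 → 6 → 2; 6 → 1 → 5; 7 → 3 → 3.
Collecting the images, στ = [7 4 1 6 2 5 3].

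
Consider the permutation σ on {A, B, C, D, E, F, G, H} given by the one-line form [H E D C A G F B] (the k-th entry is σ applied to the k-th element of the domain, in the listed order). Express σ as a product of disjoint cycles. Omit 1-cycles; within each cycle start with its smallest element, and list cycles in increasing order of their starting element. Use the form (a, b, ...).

(A, H, B, E)(C, D)(F, G)

Iterating σ from A gives A → H → B → E → A; that is the 4-cycle (A, H, B, E).
Continuing from each remaining unvisited element yields (A, H, B, E)(C, D)(F, G).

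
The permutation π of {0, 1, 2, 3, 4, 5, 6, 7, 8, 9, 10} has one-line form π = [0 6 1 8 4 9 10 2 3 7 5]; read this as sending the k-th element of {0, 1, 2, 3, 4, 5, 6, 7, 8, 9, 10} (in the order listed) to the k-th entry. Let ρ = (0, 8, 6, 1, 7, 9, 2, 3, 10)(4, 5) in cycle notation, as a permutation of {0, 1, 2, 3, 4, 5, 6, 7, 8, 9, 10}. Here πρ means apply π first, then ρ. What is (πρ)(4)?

π(4) = 4, then ρ(4) = 5; composing gives (πρ)(4) = 5.

5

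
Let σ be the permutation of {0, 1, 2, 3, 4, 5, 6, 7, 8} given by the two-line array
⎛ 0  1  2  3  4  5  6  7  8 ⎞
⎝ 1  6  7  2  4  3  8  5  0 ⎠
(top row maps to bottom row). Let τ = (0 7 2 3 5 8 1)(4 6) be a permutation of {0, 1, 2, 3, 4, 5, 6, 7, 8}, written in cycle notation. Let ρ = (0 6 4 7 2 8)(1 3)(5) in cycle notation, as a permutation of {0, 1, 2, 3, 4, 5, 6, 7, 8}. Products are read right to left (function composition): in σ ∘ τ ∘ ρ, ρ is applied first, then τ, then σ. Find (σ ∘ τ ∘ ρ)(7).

Chase 7: ρ(7) = 2; τ(2) = 3; σ(3) = 2. Hence (σ ∘ τ ∘ ρ)(7) = 2.

2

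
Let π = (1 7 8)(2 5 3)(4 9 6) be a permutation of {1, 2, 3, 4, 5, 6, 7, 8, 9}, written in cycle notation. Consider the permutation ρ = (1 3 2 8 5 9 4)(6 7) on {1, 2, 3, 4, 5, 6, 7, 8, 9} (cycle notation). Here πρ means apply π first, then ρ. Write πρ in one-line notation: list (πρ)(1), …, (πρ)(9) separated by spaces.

6 9 8 4 2 1 5 3 7

Chase each element through π then ρ: 1 → 7 → 6; 2 → 5 → 9; 3 → 2 → 8; 4 → 9 → 4; 5 → 3 → 2; 6 → 4 → 1; 7 → 8 → 5; 8 → 1 → 3; 9 → 6 → 7.
Collecting the images, πρ = [6 9 8 4 2 1 5 3 7].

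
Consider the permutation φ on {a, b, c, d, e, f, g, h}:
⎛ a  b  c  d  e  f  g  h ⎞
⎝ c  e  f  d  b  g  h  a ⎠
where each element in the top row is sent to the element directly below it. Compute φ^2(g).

a

Tracing g → h → … returns to g after 5 steps, so g lies in a 5-cycle (a, c, f, g, h).
Stepping 2 places around the cycle: g → h → a.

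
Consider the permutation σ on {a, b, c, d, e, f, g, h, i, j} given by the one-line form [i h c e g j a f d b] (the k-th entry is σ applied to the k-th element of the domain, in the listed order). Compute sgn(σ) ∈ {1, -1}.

In disjoint-cycle form the cycle lengths are 5, 4, 1.
A cycle of length ℓ contributes ℓ−1 transpositions, so σ is a product of 4 + 3 = 7 transpositions — odd.

-1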